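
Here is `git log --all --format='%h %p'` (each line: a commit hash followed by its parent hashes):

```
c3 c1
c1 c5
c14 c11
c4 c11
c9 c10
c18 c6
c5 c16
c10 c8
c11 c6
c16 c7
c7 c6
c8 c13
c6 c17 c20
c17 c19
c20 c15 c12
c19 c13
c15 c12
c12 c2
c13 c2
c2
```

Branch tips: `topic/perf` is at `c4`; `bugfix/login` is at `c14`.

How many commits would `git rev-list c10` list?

4

Walking parent pointers from c10: reachable set = {c10, c13, c2, c8}.
That is 4 commits.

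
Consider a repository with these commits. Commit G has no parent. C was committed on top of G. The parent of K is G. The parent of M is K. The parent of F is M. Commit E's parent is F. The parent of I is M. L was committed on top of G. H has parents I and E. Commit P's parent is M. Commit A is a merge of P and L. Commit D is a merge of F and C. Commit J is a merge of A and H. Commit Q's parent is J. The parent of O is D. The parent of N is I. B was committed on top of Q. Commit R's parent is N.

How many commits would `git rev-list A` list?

Walking parent pointers from A: reachable set = {A, G, K, L, M, P}.
That is 6 commits.

6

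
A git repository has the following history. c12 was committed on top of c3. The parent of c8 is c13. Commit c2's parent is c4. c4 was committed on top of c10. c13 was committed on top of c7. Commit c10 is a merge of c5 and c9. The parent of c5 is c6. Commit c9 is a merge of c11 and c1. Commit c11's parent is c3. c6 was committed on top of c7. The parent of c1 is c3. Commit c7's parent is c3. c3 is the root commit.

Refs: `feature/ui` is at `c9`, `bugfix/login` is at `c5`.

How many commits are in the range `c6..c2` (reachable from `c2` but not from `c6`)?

7

Reachable from c2: {c1, c10, c11, c2, c3, c4, c5, c6, c7, c9}.
Reachable from c6: {c3, c6, c7}.
In c2's history but not c6's: {c1, c10, c11, c2, c4, c5, c9} — 7 commits.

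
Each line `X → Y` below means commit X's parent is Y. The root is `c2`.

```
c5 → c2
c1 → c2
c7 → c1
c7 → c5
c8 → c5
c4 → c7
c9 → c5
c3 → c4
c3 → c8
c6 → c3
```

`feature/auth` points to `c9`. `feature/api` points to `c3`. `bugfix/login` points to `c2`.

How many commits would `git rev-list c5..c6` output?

6

Reachable from c6: {c1, c2, c3, c4, c5, c6, c7, c8}.
Reachable from c5: {c2, c5}.
In c6's history but not c5's: {c1, c3, c4, c6, c7, c8} — 6 commits.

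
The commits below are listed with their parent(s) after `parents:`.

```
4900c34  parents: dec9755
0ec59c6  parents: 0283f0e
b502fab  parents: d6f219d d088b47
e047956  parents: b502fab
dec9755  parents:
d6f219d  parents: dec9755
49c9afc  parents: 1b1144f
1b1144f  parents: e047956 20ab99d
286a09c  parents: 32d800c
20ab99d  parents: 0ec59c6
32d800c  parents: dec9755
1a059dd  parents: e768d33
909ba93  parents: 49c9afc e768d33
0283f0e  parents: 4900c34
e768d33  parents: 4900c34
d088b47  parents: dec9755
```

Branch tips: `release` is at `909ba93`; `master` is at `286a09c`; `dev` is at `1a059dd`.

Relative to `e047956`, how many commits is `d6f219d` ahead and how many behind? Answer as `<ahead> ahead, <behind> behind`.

0 ahead, 3 behind

Reachable from d6f219d: {d6f219d, dec9755}.
Reachable from e047956: {b502fab, d088b47, d6f219d, dec9755, e047956}.
Only in d6f219d's history (ahead): {} — 0.
Only in e047956's history (behind): {b502fab, d088b47, e047956} — 3.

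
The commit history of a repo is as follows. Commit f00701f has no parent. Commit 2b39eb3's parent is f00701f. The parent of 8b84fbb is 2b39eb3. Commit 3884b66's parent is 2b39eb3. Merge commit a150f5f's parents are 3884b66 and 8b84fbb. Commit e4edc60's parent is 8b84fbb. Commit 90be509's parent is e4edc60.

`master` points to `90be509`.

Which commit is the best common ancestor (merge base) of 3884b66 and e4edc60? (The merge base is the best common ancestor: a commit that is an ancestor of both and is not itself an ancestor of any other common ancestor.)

Ancestors of 3884b66: {2b39eb3, 3884b66, f00701f}.
Ancestors of e4edc60: {2b39eb3, 8b84fbb, e4edc60, f00701f}.
Common ancestors: {2b39eb3, f00701f}.
Among these, 2b39eb3 is not an ancestor of any other common ancestor — it is the merge base.

2b39eb3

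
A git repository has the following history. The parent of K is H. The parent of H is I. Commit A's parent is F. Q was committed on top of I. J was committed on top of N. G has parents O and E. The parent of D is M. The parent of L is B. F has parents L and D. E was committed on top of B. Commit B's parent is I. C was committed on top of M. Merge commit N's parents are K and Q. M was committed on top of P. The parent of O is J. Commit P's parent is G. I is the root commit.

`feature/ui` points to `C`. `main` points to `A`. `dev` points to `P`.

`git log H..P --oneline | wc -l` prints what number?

9

Reachable from P: {B, E, G, H, I, J, K, N, O, P, Q}.
Reachable from H: {H, I}.
In P's history but not H's: {B, E, G, J, K, N, O, P, Q} — 9 commits.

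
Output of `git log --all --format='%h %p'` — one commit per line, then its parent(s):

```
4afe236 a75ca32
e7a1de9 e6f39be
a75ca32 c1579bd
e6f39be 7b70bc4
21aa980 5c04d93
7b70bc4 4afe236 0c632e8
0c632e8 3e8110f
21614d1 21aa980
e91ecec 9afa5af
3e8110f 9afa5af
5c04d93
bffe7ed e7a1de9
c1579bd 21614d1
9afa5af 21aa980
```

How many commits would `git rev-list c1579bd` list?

Walking parent pointers from c1579bd: reachable set = {21614d1, 21aa980, 5c04d93, c1579bd}.
That is 4 commits.

4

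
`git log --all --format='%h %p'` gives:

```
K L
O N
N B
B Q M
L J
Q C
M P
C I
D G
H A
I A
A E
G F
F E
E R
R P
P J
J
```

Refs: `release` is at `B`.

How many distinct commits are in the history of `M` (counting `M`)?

3

Walking parent pointers from M: reachable set = {J, M, P}.
That is 3 commits.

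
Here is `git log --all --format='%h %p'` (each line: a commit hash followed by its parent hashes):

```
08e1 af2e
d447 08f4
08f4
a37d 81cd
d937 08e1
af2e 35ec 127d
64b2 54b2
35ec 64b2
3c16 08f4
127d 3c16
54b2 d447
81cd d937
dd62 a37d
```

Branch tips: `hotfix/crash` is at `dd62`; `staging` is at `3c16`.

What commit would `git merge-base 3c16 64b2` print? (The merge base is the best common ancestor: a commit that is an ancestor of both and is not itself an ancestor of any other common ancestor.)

08f4

Ancestors of 3c16: {08f4, 3c16}.
Ancestors of 64b2: {08f4, 54b2, 64b2, d447}.
Common ancestors: {08f4}.
The only common ancestor is 08f4, so it is the merge base.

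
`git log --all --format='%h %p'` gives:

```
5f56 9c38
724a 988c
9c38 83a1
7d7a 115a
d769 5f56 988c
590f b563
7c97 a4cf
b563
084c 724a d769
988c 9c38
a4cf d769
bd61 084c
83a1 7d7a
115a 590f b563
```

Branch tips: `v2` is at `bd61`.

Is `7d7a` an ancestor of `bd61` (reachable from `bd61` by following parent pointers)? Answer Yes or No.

Yes

Ancestors of bd61 (commits reachable by following parents): {084c, 115a, 590f, 5f56, 724a, 7d7a, 83a1, 988c, 9c38, b563, bd61, d769}.
7d7a is in that set, so it is an ancestor of bd61.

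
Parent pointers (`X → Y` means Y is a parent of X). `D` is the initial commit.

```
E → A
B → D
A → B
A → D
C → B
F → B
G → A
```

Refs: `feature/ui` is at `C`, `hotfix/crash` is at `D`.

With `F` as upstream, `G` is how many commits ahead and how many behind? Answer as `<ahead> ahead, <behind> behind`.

Reachable from G: {A, B, D, G}.
Reachable from F: {B, D, F}.
Only in G's history (ahead): {A, G} — 2.
Only in F's history (behind): {F} — 1.

2 ahead, 1 behind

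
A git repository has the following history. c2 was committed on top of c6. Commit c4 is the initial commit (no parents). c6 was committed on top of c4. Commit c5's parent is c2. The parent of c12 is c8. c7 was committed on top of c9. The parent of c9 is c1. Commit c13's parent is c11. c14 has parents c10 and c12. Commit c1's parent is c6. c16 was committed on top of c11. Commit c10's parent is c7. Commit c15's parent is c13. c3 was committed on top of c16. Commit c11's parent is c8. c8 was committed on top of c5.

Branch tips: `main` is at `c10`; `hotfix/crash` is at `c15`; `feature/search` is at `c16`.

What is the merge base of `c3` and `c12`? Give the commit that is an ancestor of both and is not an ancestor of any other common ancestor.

Ancestors of c3: {c11, c16, c2, c3, c4, c5, c6, c8}.
Ancestors of c12: {c12, c2, c4, c5, c6, c8}.
Common ancestors: {c2, c4, c5, c6, c8}.
Among these, c8 is not an ancestor of any other common ancestor — it is the merge base.

c8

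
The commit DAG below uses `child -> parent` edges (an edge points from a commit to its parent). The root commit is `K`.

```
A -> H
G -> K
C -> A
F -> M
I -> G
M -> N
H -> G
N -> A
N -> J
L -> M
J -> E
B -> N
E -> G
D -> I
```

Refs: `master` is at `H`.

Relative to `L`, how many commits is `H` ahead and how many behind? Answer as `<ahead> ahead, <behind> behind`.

Reachable from H: {G, H, K}.
Reachable from L: {A, E, G, H, J, K, L, M, N}.
Only in H's history (ahead): {} — 0.
Only in L's history (behind): {A, E, J, L, M, N} — 6.

0 ahead, 6 behind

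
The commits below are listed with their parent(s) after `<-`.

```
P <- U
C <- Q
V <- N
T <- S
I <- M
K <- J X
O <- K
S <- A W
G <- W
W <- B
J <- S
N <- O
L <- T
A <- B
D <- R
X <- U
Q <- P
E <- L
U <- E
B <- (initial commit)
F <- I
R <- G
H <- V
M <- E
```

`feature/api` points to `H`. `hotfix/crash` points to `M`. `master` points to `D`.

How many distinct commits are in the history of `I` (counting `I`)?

Walking parent pointers from I: reachable set = {A, B, E, I, L, M, S, T, W}.
That is 9 commits.

9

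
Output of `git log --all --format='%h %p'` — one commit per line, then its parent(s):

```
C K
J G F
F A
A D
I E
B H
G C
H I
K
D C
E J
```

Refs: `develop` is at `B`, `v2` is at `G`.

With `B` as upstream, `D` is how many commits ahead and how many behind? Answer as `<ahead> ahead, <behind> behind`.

Reachable from D: {C, D, K}.
Reachable from B: {A, B, C, D, E, F, G, H, I, J, K}.
Only in D's history (ahead): {} — 0.
Only in B's history (behind): {A, B, E, F, G, H, I, J} — 8.

0 ahead, 8 behind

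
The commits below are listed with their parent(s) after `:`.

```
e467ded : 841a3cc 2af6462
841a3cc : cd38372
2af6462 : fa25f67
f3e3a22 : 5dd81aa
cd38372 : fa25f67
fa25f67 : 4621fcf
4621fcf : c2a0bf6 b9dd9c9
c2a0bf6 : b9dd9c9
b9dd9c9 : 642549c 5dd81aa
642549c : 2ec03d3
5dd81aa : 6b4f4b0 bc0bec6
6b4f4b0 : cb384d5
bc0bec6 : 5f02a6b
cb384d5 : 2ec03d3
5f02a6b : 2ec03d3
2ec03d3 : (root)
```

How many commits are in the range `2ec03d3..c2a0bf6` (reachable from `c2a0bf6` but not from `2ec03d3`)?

Reachable from c2a0bf6: {2ec03d3, 5dd81aa, 5f02a6b, 642549c, 6b4f4b0, b9dd9c9, bc0bec6, c2a0bf6, cb384d5}.
Reachable from 2ec03d3: {2ec03d3}.
In c2a0bf6's history but not 2ec03d3's: {5dd81aa, 5f02a6b, 642549c, 6b4f4b0, b9dd9c9, bc0bec6, c2a0bf6, cb384d5} — 8 commits.

8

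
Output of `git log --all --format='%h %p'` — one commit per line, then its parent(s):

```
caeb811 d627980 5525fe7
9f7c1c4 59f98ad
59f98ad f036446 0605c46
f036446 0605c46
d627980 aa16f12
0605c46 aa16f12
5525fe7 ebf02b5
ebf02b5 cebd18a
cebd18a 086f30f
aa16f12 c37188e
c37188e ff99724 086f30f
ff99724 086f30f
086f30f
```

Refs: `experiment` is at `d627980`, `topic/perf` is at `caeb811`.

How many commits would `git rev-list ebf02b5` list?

Walking parent pointers from ebf02b5: reachable set = {086f30f, cebd18a, ebf02b5}.
That is 3 commits.

3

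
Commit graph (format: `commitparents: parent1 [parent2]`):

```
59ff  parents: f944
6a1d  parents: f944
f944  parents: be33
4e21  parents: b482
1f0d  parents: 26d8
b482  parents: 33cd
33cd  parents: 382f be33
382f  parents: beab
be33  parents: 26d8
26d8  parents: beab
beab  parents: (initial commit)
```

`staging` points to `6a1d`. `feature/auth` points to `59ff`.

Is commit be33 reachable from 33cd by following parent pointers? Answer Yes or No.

Yes

Ancestors of 33cd (commits reachable by following parents): {26d8, 33cd, 382f, be33, beab}.
be33 is in that set, so it is an ancestor of 33cd.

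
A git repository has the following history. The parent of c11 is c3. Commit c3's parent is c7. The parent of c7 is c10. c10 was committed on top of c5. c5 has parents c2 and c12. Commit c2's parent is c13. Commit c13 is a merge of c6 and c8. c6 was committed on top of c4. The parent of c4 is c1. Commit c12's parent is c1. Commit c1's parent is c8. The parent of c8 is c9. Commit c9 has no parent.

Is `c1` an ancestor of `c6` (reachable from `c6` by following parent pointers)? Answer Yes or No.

Yes

Ancestors of c6 (commits reachable by following parents): {c1, c4, c6, c8, c9}.
c1 is in that set, so it is an ancestor of c6.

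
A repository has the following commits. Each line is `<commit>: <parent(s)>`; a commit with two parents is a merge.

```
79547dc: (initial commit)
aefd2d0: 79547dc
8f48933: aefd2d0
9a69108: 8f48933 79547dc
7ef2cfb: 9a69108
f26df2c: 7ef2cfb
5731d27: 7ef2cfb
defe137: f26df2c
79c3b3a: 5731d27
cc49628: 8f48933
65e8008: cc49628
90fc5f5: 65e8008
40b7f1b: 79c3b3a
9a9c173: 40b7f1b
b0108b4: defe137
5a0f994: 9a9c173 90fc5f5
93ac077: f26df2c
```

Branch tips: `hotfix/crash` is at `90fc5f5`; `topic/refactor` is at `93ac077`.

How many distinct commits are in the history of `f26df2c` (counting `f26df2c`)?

6

Walking parent pointers from f26df2c: reachable set = {79547dc, 7ef2cfb, 8f48933, 9a69108, aefd2d0, f26df2c}.
That is 6 commits.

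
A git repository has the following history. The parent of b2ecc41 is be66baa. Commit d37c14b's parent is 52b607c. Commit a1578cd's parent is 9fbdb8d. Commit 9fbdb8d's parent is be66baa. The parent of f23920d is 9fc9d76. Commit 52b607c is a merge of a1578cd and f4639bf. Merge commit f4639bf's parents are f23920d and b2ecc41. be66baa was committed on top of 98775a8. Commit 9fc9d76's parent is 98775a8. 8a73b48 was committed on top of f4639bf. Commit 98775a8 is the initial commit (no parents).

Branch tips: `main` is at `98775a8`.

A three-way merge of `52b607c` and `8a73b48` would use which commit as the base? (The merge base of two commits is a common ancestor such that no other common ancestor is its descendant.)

Ancestors of 52b607c: {52b607c, 98775a8, 9fbdb8d, 9fc9d76, a1578cd, b2ecc41, be66baa, f23920d, f4639bf}.
Ancestors of 8a73b48: {8a73b48, 98775a8, 9fc9d76, b2ecc41, be66baa, f23920d, f4639bf}.
Common ancestors: {98775a8, 9fc9d76, b2ecc41, be66baa, f23920d, f4639bf}.
Among these, f4639bf is not an ancestor of any other common ancestor — it is the merge base.

f4639bf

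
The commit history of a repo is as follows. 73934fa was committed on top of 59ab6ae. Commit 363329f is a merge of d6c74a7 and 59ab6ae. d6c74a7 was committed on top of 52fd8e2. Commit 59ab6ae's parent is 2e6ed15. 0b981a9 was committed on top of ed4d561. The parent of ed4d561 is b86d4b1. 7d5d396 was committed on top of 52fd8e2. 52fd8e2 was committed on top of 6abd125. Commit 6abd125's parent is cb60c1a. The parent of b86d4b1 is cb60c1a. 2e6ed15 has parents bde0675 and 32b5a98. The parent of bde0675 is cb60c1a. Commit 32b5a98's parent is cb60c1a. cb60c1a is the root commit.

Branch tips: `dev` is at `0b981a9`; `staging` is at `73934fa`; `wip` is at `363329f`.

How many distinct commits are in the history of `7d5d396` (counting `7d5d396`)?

4

Walking parent pointers from 7d5d396: reachable set = {52fd8e2, 6abd125, 7d5d396, cb60c1a}.
That is 4 commits.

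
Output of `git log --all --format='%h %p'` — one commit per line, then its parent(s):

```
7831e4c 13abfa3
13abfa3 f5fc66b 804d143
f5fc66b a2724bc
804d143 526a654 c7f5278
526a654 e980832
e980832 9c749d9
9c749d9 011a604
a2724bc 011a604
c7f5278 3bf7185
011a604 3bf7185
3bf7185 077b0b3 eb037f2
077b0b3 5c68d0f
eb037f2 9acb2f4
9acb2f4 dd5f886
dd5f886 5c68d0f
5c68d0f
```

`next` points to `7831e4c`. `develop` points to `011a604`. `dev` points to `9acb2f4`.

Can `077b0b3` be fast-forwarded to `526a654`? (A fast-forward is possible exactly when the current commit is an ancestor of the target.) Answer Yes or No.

Yes

A fast-forward from 077b0b3 to 526a654 is possible iff 077b0b3 is an ancestor of 526a654.
Ancestors of 526a654: {011a604, 077b0b3, 3bf7185, 526a654, 5c68d0f, 9acb2f4, 9c749d9, dd5f886, e980832, eb037f2}.
077b0b3 is among them, so fast-forward is possible.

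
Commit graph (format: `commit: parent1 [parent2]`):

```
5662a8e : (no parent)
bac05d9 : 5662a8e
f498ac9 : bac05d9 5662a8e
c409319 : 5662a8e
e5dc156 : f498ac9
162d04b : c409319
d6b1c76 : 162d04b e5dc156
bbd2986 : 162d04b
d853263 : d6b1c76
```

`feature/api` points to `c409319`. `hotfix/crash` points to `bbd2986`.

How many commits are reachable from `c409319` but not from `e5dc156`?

1

Reachable from c409319: {5662a8e, c409319}.
Reachable from e5dc156: {5662a8e, bac05d9, e5dc156, f498ac9}.
In c409319's history but not e5dc156's: {c409319} — 1 commit.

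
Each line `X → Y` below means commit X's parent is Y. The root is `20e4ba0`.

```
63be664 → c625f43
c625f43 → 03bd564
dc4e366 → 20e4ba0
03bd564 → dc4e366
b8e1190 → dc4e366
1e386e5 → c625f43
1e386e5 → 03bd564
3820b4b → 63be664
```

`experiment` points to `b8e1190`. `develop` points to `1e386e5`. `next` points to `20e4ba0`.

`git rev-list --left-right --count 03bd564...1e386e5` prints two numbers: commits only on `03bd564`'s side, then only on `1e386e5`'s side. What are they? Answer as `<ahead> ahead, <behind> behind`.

Reachable from 03bd564: {03bd564, 20e4ba0, dc4e366}.
Reachable from 1e386e5: {03bd564, 1e386e5, 20e4ba0, c625f43, dc4e366}.
Only in 03bd564's history (ahead): {} — 0.
Only in 1e386e5's history (behind): {1e386e5, c625f43} — 2.

0 ahead, 2 behind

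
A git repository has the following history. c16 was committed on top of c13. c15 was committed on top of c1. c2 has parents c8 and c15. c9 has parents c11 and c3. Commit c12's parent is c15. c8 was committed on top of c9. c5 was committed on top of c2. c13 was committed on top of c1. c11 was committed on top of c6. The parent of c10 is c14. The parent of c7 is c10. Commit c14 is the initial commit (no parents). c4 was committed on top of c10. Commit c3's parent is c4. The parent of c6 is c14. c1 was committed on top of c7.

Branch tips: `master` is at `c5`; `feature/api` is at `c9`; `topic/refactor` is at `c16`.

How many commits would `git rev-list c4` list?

3

Walking parent pointers from c4: reachable set = {c10, c14, c4}.
That is 3 commits.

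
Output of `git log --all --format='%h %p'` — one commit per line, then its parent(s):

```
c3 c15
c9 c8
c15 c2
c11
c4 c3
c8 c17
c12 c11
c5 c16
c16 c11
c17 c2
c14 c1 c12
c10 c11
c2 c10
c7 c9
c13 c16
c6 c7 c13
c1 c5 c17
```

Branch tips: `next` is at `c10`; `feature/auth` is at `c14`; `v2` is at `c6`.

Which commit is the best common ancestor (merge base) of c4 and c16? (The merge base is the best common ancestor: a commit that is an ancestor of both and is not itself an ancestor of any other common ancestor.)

Ancestors of c4: {c10, c11, c15, c2, c3, c4}.
Ancestors of c16: {c11, c16}.
Common ancestors: {c11}.
The only common ancestor is c11, so it is the merge base.

c11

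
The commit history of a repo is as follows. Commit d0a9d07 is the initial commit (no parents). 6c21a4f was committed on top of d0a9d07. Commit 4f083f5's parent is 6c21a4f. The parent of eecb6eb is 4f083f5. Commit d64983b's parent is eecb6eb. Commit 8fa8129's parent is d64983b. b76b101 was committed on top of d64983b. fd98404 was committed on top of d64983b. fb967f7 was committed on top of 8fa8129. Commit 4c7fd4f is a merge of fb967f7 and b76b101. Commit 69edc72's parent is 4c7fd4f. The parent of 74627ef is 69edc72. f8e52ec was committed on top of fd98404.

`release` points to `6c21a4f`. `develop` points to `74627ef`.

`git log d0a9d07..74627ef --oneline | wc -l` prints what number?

Reachable from 74627ef: {4c7fd4f, 4f083f5, 69edc72, 6c21a4f, 74627ef, 8fa8129, b76b101, d0a9d07, d64983b, eecb6eb, fb967f7}.
Reachable from d0a9d07: {d0a9d07}.
In 74627ef's history but not d0a9d07's: {4c7fd4f, 4f083f5, 69edc72, 6c21a4f, 74627ef, 8fa8129, b76b101, d64983b, eecb6eb, fb967f7} — 10 commits.

10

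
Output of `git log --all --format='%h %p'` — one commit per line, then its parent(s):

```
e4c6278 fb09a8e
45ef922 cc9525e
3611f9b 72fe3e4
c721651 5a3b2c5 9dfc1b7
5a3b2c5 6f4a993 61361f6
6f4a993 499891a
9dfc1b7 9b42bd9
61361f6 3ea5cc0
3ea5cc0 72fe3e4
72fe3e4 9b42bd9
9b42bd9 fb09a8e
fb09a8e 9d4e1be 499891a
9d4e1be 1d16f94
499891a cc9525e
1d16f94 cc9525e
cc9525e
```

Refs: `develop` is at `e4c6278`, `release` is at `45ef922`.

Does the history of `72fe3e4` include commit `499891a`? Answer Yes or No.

Yes

Ancestors of 72fe3e4 (commits reachable by following parents): {1d16f94, 499891a, 72fe3e4, 9b42bd9, 9d4e1be, cc9525e, fb09a8e}.
499891a is in that set, so it is an ancestor of 72fe3e4.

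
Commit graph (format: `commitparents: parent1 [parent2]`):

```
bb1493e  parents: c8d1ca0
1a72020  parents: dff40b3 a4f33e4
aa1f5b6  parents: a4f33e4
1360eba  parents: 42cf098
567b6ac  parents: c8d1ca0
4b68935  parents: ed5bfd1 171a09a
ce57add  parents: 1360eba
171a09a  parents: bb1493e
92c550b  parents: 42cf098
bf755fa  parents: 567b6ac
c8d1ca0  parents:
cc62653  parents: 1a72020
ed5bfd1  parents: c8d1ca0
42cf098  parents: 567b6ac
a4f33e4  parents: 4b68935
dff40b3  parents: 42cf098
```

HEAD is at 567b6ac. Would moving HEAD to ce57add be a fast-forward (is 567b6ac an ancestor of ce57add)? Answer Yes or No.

Yes

A fast-forward from 567b6ac to ce57add is possible iff 567b6ac is an ancestor of ce57add.
Ancestors of ce57add: {1360eba, 42cf098, 567b6ac, c8d1ca0, ce57add}.
567b6ac is among them, so fast-forward is possible.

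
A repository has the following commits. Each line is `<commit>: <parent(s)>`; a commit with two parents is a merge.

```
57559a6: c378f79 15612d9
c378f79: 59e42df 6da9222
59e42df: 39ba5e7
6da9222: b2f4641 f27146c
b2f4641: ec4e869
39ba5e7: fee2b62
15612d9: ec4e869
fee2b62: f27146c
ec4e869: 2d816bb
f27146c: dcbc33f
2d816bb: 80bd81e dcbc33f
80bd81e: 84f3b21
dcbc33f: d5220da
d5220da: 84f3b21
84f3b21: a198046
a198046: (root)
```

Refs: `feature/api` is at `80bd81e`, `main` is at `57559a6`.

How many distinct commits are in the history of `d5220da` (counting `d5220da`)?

Walking parent pointers from d5220da: reachable set = {84f3b21, a198046, d5220da}.
That is 3 commits.

3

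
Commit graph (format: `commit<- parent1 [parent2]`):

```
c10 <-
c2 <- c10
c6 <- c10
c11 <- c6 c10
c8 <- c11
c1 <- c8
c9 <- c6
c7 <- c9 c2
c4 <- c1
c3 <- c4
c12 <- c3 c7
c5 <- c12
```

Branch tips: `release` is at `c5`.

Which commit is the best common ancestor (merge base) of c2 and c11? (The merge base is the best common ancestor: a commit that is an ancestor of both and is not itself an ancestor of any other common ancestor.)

Ancestors of c2: {c10, c2}.
Ancestors of c11: {c10, c11, c6}.
Common ancestors: {c10}.
The only common ancestor is c10, so it is the merge base.

c10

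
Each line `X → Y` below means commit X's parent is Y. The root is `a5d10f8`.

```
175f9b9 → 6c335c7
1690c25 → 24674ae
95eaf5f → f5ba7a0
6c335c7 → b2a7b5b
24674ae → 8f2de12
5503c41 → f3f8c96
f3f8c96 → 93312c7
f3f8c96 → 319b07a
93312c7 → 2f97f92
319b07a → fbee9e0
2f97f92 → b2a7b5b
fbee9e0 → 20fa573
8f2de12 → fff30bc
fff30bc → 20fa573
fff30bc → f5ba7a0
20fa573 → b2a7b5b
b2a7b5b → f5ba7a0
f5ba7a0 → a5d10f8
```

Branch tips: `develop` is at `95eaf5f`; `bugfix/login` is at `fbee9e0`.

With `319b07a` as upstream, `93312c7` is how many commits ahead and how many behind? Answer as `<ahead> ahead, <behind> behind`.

2 ahead, 3 behind

Reachable from 93312c7: {2f97f92, 93312c7, a5d10f8, b2a7b5b, f5ba7a0}.
Reachable from 319b07a: {20fa573, 319b07a, a5d10f8, b2a7b5b, f5ba7a0, fbee9e0}.
Only in 93312c7's history (ahead): {2f97f92, 93312c7} — 2.
Only in 319b07a's history (behind): {20fa573, 319b07a, fbee9e0} — 3.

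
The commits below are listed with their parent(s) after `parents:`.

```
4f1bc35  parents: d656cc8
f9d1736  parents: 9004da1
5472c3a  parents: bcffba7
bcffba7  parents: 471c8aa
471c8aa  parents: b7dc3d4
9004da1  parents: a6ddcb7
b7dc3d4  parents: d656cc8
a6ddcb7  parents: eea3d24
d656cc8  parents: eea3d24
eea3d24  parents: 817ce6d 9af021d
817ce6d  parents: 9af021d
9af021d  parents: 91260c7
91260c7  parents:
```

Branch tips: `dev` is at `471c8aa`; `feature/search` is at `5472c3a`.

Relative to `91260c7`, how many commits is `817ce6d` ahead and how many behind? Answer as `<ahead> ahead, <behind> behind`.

2 ahead, 0 behind

Reachable from 817ce6d: {817ce6d, 91260c7, 9af021d}.
Reachable from 91260c7: {91260c7}.
Only in 817ce6d's history (ahead): {817ce6d, 9af021d} — 2.
Only in 91260c7's history (behind): {} — 0.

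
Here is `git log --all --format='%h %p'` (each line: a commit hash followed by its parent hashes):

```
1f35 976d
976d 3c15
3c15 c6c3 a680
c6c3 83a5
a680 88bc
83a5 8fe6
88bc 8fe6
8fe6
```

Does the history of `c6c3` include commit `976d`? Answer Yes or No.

No

Ancestors of c6c3: {83a5, 8fe6, c6c3}.
976d is not in that set, so it is not an ancestor of c6c3.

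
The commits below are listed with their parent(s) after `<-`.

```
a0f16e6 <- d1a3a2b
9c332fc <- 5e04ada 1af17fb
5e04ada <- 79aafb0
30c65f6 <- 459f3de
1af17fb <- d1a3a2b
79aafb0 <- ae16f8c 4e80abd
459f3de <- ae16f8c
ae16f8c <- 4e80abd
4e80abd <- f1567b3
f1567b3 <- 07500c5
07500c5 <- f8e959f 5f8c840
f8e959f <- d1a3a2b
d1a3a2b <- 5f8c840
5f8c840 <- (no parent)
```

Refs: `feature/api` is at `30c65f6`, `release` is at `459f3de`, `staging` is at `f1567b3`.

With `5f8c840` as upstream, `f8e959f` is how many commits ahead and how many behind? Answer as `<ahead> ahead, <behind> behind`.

Reachable from f8e959f: {5f8c840, d1a3a2b, f8e959f}.
Reachable from 5f8c840: {5f8c840}.
Only in f8e959f's history (ahead): {d1a3a2b, f8e959f} — 2.
Only in 5f8c840's history (behind): {} — 0.

2 ahead, 0 behind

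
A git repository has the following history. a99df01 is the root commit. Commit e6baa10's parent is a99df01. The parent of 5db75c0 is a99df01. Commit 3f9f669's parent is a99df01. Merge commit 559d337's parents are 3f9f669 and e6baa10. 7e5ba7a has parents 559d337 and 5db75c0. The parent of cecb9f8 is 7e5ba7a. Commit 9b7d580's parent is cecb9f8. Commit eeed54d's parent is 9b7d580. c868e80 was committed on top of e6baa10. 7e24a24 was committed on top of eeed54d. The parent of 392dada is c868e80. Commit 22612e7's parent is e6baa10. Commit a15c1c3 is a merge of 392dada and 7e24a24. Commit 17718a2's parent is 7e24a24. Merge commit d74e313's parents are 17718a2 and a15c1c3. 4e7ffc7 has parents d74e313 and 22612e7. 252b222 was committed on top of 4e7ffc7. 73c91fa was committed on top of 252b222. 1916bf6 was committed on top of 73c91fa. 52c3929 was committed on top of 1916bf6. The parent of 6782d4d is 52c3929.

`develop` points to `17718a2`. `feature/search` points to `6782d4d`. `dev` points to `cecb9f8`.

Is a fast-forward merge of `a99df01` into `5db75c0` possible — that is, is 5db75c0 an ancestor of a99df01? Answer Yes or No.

A fast-forward from 5db75c0 to a99df01 is possible iff 5db75c0 is an ancestor of a99df01.
Ancestors of a99df01: {a99df01}.
5db75c0 is not among them, so fast-forward is not possible.

No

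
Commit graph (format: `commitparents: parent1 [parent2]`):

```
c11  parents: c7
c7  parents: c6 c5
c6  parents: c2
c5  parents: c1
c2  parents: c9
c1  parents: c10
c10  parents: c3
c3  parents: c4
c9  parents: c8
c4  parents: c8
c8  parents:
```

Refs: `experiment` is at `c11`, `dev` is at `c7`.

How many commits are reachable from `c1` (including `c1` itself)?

5

Walking parent pointers from c1: reachable set = {c1, c10, c3, c4, c8}.
That is 5 commits.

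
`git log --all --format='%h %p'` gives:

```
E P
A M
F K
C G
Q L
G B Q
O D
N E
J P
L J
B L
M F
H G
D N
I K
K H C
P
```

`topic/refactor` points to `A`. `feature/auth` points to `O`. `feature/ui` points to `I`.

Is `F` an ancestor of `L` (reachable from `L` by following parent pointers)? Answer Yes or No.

Ancestors of L: {J, L, P}.
F is not in that set, so it is not an ancestor of L.

No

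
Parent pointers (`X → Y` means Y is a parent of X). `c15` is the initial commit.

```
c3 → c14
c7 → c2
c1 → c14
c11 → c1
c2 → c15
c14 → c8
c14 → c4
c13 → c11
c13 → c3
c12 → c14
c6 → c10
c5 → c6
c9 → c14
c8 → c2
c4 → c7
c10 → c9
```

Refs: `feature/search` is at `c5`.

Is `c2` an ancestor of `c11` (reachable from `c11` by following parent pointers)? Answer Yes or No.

Ancestors of c11 (commits reachable by following parents): {c1, c11, c14, c15, c2, c4, c7, c8}.
c2 is in that set, so it is an ancestor of c11.

Yes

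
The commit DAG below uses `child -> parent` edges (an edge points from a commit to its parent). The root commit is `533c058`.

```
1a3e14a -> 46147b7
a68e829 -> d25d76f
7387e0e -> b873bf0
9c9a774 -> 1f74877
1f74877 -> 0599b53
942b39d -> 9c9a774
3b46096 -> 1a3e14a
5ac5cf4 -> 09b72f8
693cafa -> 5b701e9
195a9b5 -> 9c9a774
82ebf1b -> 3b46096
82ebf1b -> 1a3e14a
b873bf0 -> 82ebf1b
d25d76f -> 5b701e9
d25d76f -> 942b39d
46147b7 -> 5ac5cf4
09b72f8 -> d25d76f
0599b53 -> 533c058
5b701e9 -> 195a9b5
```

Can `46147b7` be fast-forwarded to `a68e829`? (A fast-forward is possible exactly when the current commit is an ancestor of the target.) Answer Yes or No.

A fast-forward from 46147b7 to a68e829 is possible iff 46147b7 is an ancestor of a68e829.
Ancestors of a68e829: {0599b53, 195a9b5, 1f74877, 533c058, 5b701e9, 942b39d, 9c9a774, a68e829, d25d76f}.
46147b7 is not among them, so fast-forward is not possible.

No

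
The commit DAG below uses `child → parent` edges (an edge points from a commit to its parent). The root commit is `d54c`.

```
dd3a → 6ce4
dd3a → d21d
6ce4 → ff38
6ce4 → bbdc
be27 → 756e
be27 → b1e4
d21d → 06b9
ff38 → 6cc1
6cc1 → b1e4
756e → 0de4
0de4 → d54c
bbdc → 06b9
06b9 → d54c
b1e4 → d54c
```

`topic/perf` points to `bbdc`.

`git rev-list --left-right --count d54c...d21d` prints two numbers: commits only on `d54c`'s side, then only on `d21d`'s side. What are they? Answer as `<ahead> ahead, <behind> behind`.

Reachable from d54c: {d54c}.
Reachable from d21d: {06b9, d21d, d54c}.
Only in d54c's history (ahead): {} — 0.
Only in d21d's history (behind): {06b9, d21d} — 2.

0 ahead, 2 behind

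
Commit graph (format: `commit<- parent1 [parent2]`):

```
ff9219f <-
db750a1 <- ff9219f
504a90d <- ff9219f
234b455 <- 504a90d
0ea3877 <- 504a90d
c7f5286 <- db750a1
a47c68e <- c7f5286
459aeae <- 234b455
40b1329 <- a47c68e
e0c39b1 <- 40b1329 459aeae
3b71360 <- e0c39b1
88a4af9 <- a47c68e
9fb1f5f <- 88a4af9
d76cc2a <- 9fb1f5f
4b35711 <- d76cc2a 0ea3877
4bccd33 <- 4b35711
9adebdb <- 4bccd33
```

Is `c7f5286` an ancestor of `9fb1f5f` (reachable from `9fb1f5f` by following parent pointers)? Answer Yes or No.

Ancestors of 9fb1f5f (commits reachable by following parents): {88a4af9, 9fb1f5f, a47c68e, c7f5286, db750a1, ff9219f}.
c7f5286 is in that set, so it is an ancestor of 9fb1f5f.

Yes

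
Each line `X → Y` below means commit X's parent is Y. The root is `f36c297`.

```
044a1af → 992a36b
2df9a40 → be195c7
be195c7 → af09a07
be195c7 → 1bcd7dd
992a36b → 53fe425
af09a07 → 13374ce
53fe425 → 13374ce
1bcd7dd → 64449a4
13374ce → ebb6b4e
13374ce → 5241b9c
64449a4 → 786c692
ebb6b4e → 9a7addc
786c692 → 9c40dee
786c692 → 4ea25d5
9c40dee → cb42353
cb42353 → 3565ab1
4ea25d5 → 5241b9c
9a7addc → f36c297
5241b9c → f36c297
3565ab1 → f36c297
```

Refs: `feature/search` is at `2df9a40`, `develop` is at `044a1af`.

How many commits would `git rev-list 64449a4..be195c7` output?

6

Reachable from be195c7: {13374ce, 1bcd7dd, 3565ab1, 4ea25d5, 5241b9c, 64449a4, 786c692, 9a7addc, 9c40dee, af09a07, be195c7, cb42353, ebb6b4e, f36c297}.
Reachable from 64449a4: {3565ab1, 4ea25d5, 5241b9c, 64449a4, 786c692, 9c40dee, cb42353, f36c297}.
In be195c7's history but not 64449a4's: {13374ce, 1bcd7dd, 9a7addc, af09a07, be195c7, ebb6b4e} — 6 commits.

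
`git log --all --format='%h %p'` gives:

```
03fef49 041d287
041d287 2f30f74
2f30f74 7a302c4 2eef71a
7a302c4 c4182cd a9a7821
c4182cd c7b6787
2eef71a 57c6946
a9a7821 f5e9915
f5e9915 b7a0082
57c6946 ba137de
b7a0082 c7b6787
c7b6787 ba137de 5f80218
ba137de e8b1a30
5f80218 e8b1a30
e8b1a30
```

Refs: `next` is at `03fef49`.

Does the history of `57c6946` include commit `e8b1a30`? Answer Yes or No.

Yes

Ancestors of 57c6946 (commits reachable by following parents): {57c6946, ba137de, e8b1a30}.
e8b1a30 is in that set, so it is an ancestor of 57c6946.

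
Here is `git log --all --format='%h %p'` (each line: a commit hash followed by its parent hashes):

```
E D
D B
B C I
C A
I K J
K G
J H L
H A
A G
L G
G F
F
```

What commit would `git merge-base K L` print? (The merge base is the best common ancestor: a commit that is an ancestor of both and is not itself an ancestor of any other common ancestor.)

G

Ancestors of K: {F, G, K}.
Ancestors of L: {F, G, L}.
Common ancestors: {F, G}.
Among these, G is not an ancestor of any other common ancestor — it is the merge base.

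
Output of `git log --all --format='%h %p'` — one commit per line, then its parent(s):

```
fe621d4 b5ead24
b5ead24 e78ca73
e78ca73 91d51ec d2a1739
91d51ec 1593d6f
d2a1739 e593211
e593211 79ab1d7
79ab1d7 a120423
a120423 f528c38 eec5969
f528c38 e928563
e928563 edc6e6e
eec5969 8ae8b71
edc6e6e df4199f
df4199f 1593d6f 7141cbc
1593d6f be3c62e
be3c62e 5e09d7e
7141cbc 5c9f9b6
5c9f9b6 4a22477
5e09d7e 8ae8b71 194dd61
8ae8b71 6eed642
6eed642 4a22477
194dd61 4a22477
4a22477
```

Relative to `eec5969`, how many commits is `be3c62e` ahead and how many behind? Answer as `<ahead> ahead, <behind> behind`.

Reachable from be3c62e: {194dd61, 4a22477, 5e09d7e, 6eed642, 8ae8b71, be3c62e}.
Reachable from eec5969: {4a22477, 6eed642, 8ae8b71, eec5969}.
Only in be3c62e's history (ahead): {194dd61, 5e09d7e, be3c62e} — 3.
Only in eec5969's history (behind): {eec5969} — 1.

3 ahead, 1 behind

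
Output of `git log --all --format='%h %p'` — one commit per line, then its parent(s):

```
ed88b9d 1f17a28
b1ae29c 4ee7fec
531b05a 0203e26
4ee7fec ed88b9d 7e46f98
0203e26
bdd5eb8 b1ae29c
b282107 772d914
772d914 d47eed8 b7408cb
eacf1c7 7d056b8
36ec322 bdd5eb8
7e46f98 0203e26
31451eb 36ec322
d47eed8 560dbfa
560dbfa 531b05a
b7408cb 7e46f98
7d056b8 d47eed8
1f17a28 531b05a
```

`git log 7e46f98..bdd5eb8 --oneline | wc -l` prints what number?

Reachable from bdd5eb8: {0203e26, 1f17a28, 4ee7fec, 531b05a, 7e46f98, b1ae29c, bdd5eb8, ed88b9d}.
Reachable from 7e46f98: {0203e26, 7e46f98}.
In bdd5eb8's history but not 7e46f98's: {1f17a28, 4ee7fec, 531b05a, b1ae29c, bdd5eb8, ed88b9d} — 6 commits.

6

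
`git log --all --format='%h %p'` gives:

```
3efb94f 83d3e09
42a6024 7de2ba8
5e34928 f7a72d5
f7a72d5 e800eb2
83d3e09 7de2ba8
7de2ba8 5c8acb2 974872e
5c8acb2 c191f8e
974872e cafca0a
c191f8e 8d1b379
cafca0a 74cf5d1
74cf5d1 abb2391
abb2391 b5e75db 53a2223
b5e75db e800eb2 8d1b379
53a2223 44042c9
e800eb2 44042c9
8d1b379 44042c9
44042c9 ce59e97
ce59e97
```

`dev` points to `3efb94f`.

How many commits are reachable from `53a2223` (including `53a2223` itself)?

Walking parent pointers from 53a2223: reachable set = {44042c9, 53a2223, ce59e97}.
That is 3 commits.

3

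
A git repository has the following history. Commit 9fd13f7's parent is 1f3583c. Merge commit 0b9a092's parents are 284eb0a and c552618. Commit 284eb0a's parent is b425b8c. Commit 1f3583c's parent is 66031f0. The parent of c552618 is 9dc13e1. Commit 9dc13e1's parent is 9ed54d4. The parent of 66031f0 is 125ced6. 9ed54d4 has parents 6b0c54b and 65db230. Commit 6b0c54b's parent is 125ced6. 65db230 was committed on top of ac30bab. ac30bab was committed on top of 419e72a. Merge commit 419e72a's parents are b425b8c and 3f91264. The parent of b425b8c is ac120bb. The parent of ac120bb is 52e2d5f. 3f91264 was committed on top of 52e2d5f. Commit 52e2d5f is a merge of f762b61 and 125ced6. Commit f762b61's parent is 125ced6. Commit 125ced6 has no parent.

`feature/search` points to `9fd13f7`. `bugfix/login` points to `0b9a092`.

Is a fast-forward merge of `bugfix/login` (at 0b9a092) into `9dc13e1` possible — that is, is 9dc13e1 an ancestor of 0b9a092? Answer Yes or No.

Yes

A fast-forward from 9dc13e1 to 0b9a092 is possible iff 9dc13e1 is an ancestor of 0b9a092.
Ancestors of 0b9a092: {0b9a092, 125ced6, 284eb0a, 3f91264, 419e72a, 52e2d5f, 65db230, 6b0c54b, 9dc13e1, 9ed54d4, ac120bb, ac30bab, b425b8c, c552618, f762b61}.
9dc13e1 is among them, so fast-forward is possible.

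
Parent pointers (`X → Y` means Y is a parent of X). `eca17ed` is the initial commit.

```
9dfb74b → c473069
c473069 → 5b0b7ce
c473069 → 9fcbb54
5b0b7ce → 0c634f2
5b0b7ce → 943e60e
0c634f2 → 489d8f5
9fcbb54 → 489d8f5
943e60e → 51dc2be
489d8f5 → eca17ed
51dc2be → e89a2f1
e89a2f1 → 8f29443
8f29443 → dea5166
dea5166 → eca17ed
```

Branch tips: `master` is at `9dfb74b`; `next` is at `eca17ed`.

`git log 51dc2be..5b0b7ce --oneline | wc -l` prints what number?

4

Reachable from 5b0b7ce: {0c634f2, 489d8f5, 51dc2be, 5b0b7ce, 8f29443, 943e60e, dea5166, e89a2f1, eca17ed}.
Reachable from 51dc2be: {51dc2be, 8f29443, dea5166, e89a2f1, eca17ed}.
In 5b0b7ce's history but not 51dc2be's: {0c634f2, 489d8f5, 5b0b7ce, 943e60e} — 4 commits.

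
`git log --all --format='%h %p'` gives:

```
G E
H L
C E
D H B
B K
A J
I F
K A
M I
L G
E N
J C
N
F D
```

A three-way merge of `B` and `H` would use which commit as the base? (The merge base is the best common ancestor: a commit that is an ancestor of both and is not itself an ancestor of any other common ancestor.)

E

Ancestors of B: {A, B, C, E, J, K, N}.
Ancestors of H: {E, G, H, L, N}.
Common ancestors: {E, N}.
Among these, E is not an ancestor of any other common ancestor — it is the merge base.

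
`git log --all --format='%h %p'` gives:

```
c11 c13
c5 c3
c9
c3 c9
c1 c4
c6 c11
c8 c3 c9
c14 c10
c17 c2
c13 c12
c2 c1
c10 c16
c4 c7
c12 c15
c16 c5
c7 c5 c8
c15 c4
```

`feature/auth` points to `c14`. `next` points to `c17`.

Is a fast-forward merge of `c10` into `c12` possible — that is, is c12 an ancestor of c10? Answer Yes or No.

No

A fast-forward from c12 to c10 is possible iff c12 is an ancestor of c10.
Ancestors of c10: {c10, c16, c3, c5, c9}.
c12 is not among them, so fast-forward is not possible.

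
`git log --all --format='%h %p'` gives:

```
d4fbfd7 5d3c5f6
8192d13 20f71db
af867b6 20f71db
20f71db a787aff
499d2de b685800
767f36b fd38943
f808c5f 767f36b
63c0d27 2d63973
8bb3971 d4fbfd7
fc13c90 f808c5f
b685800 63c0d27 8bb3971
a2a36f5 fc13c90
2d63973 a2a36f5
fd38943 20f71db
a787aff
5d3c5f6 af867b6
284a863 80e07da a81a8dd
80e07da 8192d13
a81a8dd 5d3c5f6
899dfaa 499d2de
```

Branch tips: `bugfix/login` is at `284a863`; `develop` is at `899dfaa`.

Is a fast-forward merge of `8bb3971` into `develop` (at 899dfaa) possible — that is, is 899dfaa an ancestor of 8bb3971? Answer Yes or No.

A fast-forward from 899dfaa to 8bb3971 is possible iff 899dfaa is an ancestor of 8bb3971.
Ancestors of 8bb3971: {20f71db, 5d3c5f6, 8bb3971, a787aff, af867b6, d4fbfd7}.
899dfaa is not among them, so fast-forward is not possible.

No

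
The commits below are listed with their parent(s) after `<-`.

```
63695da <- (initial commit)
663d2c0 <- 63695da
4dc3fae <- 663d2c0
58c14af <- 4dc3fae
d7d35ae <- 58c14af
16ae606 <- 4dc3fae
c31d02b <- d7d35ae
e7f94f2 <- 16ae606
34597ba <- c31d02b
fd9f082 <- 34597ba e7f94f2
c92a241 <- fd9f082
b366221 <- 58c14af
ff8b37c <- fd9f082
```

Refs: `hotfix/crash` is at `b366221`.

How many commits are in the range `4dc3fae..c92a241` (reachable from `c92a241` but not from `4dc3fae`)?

Reachable from c92a241: {16ae606, 34597ba, 4dc3fae, 58c14af, 63695da, 663d2c0, c31d02b, c92a241, d7d35ae, e7f94f2, fd9f082}.
Reachable from 4dc3fae: {4dc3fae, 63695da, 663d2c0}.
In c92a241's history but not 4dc3fae's: {16ae606, 34597ba, 58c14af, c31d02b, c92a241, d7d35ae, e7f94f2, fd9f082} — 8 commits.

8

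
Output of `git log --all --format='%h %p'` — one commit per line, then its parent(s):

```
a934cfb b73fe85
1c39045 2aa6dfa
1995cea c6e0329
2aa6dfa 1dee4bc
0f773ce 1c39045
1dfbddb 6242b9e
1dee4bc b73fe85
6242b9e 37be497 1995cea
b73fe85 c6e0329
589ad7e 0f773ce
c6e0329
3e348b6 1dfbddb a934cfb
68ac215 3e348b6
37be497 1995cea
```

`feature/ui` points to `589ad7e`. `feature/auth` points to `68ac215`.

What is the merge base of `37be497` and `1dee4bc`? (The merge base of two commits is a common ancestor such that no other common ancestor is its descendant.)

Ancestors of 37be497: {1995cea, 37be497, c6e0329}.
Ancestors of 1dee4bc: {1dee4bc, b73fe85, c6e0329}.
Common ancestors: {c6e0329}.
The only common ancestor is c6e0329, so it is the merge base.

c6e0329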